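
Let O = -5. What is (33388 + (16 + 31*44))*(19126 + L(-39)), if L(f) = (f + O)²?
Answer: 732283616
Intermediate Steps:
L(f) = (-5 + f)² (L(f) = (f - 5)² = (-5 + f)²)
(33388 + (16 + 31*44))*(19126 + L(-39)) = (33388 + (16 + 31*44))*(19126 + (-5 - 39)²) = (33388 + (16 + 1364))*(19126 + (-44)²) = (33388 + 1380)*(19126 + 1936) = 34768*21062 = 732283616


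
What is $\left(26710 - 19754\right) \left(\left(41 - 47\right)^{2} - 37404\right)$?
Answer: $-259931808$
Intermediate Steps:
$\left(26710 - 19754\right) \left(\left(41 - 47\right)^{2} - 37404\right) = 6956 \left(\left(-6\right)^{2} - 37404\right) = 6956 \left(36 - 37404\right) = 6956 \left(-37368\right) = -259931808$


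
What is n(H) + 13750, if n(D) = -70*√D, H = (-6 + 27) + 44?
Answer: 13750 - 70*√65 ≈ 13186.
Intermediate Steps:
H = 65 (H = 21 + 44 = 65)
n(H) + 13750 = -70*√65 + 13750 = 13750 - 70*√65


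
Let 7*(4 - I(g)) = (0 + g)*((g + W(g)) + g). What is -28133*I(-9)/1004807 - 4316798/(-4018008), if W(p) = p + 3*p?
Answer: 5866752104801/2018661282228 ≈ 2.9063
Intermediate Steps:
W(p) = 4*p
I(g) = 4 - 6*g²/7 (I(g) = 4 - (0 + g)*((g + 4*g) + g)/7 = 4 - g*(5*g + g)/7 = 4 - g*6*g/7 = 4 - 6*g²/7)
-28133*I(-9)/1004807 - 4316798/(-4018008) = -28133*(4 - 6/7*(-9)²)/1004807 - 4316798/(-4018008) = -28133*(4 - 6/7*81)*(1/1004807) - 4316798*(-1/4018008) = -28133*(4 - 486/7)*(1/1004807) + 2158399/2009004 = -28133*(-458/7)*(1/1004807) + 2158399/2009004 = 1840702*(1/1004807) + 2158399/2009004 = 1840702/1004807 + 2158399/2009004 = 5866752104801/2018661282228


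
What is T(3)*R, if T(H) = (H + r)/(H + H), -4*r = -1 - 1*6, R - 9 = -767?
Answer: -7201/12 ≈ -600.08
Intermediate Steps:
R = -758 (R = 9 - 767 = -758)
r = 7/4 (r = -(-1 - 1*6)/4 = -(-1 - 6)/4 = -¼*(-7) = 7/4 ≈ 1.7500)
T(H) = (7/4 + H)/(2*H) (T(H) = (H + 7/4)/(H + H) = (7/4 + H)/((2*H)) = (7/4 + H)*(1/(2*H)) = (7/4 + H)/(2*H))
T(3)*R = ((⅛)*(7 + 4*3)/3)*(-758) = ((⅛)*(⅓)*(7 + 12))*(-758) = ((⅛)*(⅓)*19)*(-758) = (19/24)*(-758) = -7201/12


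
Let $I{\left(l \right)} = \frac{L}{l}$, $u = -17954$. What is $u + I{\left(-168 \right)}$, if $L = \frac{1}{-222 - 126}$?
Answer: $- \frac{1049662655}{58464} \approx -17954.0$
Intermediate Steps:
$L = - \frac{1}{348}$ ($L = \frac{1}{-348} = - \frac{1}{348} \approx -0.0028736$)
$I{\left(l \right)} = - \frac{1}{348 l}$
$u + I{\left(-168 \right)} = -17954 - \frac{1}{348 \left(-168\right)} = -17954 - - \frac{1}{58464} = -17954 + \frac{1}{58464} = - \frac{1049662655}{58464}$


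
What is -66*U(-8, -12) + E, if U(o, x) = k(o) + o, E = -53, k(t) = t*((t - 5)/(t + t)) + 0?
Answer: 904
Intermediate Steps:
k(t) = -5/2 + t/2 (k(t) = t*((-5 + t)/((2*t))) + 0 = t*((-5 + t)*(1/(2*t))) + 0 = t*((-5 + t)/(2*t)) + 0 = (-5/2 + t/2) + 0 = -5/2 + t/2)
U(o, x) = -5/2 + 3*o/2 (U(o, x) = (-5/2 + o/2) + o = -5/2 + 3*o/2)
-66*U(-8, -12) + E = -66*(-5/2 + (3/2)*(-8)) - 53 = -66*(-5/2 - 12) - 53 = -66*(-29/2) - 53 = 957 - 53 = 904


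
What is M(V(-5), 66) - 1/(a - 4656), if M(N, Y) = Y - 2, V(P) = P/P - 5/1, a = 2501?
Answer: 137921/2155 ≈ 64.000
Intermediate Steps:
V(P) = -4 (V(P) = 1 - 5*1 = 1 - 5 = -4)
M(N, Y) = -2 + Y
M(V(-5), 66) - 1/(a - 4656) = (-2 + 66) - 1/(2501 - 4656) = 64 - 1/(-2155) = 64 - 1*(-1/2155) = 64 + 1/2155 = 137921/2155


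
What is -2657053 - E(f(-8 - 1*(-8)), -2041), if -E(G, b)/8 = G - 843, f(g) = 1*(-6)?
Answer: -2663845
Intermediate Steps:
f(g) = -6
E(G, b) = 6744 - 8*G (E(G, b) = -8*(G - 843) = -8*(-843 + G) = 6744 - 8*G)
-2657053 - E(f(-8 - 1*(-8)), -2041) = -2657053 - (6744 - 8*(-6)) = -2657053 - (6744 + 48) = -2657053 - 1*6792 = -2657053 - 6792 = -2663845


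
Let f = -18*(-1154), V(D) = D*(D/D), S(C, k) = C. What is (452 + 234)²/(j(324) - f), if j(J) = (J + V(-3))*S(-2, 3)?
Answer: -235298/10707 ≈ -21.976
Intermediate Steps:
V(D) = D (V(D) = D*1 = D)
j(J) = 6 - 2*J (j(J) = (J - 3)*(-2) = (-3 + J)*(-2) = 6 - 2*J)
f = 20772
(452 + 234)²/(j(324) - f) = (452 + 234)²/((6 - 2*324) - 1*20772) = 686²/((6 - 648) - 20772) = 470596/(-642 - 20772) = 470596/(-21414) = 470596*(-1/21414) = -235298/10707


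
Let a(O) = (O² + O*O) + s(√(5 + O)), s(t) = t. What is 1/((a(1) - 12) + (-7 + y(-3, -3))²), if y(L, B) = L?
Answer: 15/1349 - √6/8094 ≈ 0.010817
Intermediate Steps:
a(O) = √(5 + O) + 2*O² (a(O) = (O² + O*O) + √(5 + O) = (O² + O²) + √(5 + O) = 2*O² + √(5 + O) = √(5 + O) + 2*O²)
1/((a(1) - 12) + (-7 + y(-3, -3))²) = 1/(((√(5 + 1) + 2*1²) - 12) + (-7 - 3)²) = 1/(((√6 + 2*1) - 12) + (-10)²) = 1/(((√6 + 2) - 12) + 100) = 1/(((2 + √6) - 12) + 100) = 1/((-10 + √6) + 100) = 1/(90 + √6)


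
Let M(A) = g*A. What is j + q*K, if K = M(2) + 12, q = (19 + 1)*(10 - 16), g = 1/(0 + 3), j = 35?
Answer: -1485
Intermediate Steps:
g = ⅓ (g = 1/3 = ⅓ ≈ 0.33333)
q = -120 (q = 20*(-6) = -120)
M(A) = A/3
K = 38/3 (K = (⅓)*2 + 12 = ⅔ + 12 = 38/3 ≈ 12.667)
j + q*K = 35 - 120*38/3 = 35 - 1520 = -1485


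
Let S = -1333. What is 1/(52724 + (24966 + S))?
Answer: 1/76357 ≈ 1.3096e-5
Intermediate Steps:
1/(52724 + (24966 + S)) = 1/(52724 + (24966 - 1333)) = 1/(52724 + 23633) = 1/76357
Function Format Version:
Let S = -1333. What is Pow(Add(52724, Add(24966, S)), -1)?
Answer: Rational(1, 76357) ≈ 1.3096e-5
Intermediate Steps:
Pow(Add(52724, Add(24966, S)), -1) = Pow(Add(52724, Add(24966, -1333)), -1) = Pow(Add(52724, 23633), -1) = Pow(76357, -1) = Rational(1, 76357)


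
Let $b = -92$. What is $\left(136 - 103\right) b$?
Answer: $-3036$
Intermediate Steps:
$\left(136 - 103\right) b = \left(136 - 103\right) \left(-92\right) = 33 \left(-92\right) = -3036$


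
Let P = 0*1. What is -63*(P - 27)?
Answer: 1701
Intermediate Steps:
P = 0
-63*(P - 27) = -63*(0 - 27) = -63*(-27) = 1701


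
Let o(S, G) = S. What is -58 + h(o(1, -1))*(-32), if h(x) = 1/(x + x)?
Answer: -74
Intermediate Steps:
h(x) = 1/(2*x)
-58 + h(o(1, -1))*(-32) = -58 + ((½)/1)*(-32) = -58 + ((½)*1)*(-32) = -58 + (½)*(-32) = -58 - 16 = -74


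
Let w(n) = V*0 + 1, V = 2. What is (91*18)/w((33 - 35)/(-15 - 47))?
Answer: 1638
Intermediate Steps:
w(n) = 1 (w(n) = 2*0 + 1 = 0 + 1 = 1)
(91*18)/w((33 - 35)/(-15 - 47)) = (91*18)/1 = 1638*1 = 1638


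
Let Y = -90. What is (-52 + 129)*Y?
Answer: -6930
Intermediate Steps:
(-52 + 129)*Y = (-52 + 129)*(-90) = 77*(-90) = -6930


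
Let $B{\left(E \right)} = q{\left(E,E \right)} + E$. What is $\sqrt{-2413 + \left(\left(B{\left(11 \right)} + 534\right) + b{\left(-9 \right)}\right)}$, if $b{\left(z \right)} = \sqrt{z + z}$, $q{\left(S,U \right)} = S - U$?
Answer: $\sqrt{-1868 + 3 i \sqrt{2}} \approx 0.0491 + 43.22 i$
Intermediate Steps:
$b{\left(z \right)} = \sqrt{2} \sqrt{z}$ ($b{\left(z \right)} = \sqrt{2 z} = \sqrt{2} \sqrt{z}$)
$B{\left(E \right)} = E$ ($B{\left(E \right)} = \left(E - E\right) + E = 0 + E = E$)
$\sqrt{-2413 + \left(\left(B{\left(11 \right)} + 534\right) + b{\left(-9 \right)}\right)} = \sqrt{-2413 + \left(\left(11 + 534\right) + \sqrt{2} \sqrt{-9}\right)} = \sqrt{-2413 + \left(545 + \sqrt{2} \cdot 3 i\right)} = \sqrt{-2413 + \left(545 + 3 i \sqrt{2}\right)} = \sqrt{-1868 + 3 i \sqrt{2}}$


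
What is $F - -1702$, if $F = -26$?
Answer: $1676$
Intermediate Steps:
$F - -1702 = -26 - -1702 = -26 + 1702 = 1676$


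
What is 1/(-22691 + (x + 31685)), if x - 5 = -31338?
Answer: -1/22339 ≈ -4.4765e-5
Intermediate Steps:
x = -31333 (x = 5 - 31338 = -31333)
1/(-22691 + (x + 31685)) = 1/(-22691 + (-31333 + 31685)) = 1/(-22691 + 352) = 1/(-22339) = -1/22339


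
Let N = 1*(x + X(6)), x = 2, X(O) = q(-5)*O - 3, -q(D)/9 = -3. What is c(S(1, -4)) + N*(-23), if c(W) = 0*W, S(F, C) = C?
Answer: -3703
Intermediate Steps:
q(D) = 27 (q(D) = -9*(-3) = 27)
c(W) = 0
X(O) = -3 + 27*O (X(O) = 27*O - 3 = -3 + 27*O)
N = 161 (N = 1*(2 + (-3 + 27*6)) = 1*(2 + (-3 + 162)) = 1*(2 + 159) = 1*161 = 161)
c(S(1, -4)) + N*(-23) = 0 + 161*(-23) = 0 - 3703 = -3703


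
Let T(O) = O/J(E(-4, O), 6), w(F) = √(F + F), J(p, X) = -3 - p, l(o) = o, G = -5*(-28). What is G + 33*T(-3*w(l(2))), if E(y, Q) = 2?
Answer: 898/5 ≈ 179.60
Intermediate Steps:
G = 140
w(F) = √2*√F (w(F) = √(2*F) = √2*√F)
T(O) = -O/5 (T(O) = O/(-3 - 1*2) = O/(-3 - 2) = O/(-5) = O*(-⅕) = -O/5)
G + 33*T(-3*w(l(2))) = 140 + 33*(-(-3)*√2*√2/5) = 140 + 33*(-(-3)*2/5) = 140 + 33*(-⅕*(-6)) = 140 + 33*(6/5) = 140 + 198/5 = 898/5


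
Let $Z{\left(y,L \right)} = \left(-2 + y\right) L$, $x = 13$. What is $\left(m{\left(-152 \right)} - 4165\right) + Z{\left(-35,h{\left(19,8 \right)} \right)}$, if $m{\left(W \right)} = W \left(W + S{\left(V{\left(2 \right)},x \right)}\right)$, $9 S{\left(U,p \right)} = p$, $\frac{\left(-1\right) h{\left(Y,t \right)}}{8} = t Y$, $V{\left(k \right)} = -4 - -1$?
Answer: $\frac{573403}{9} \approx 63711.0$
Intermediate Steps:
$V{\left(k \right)} = -3$ ($V{\left(k \right)} = -4 + 1 = -3$)
$h{\left(Y,t \right)} = - 8 Y t$ ($h{\left(Y,t \right)} = - 8 t Y = - 8 Y t$)
$S{\left(U,p \right)} = \frac{p}{9}$
$Z{\left(y,L \right)} = L \left(-2 + y\right)$
$m{\left(W \right)} = W \left(\frac{13}{9} + W\right)$ ($m{\left(W \right)} = W \left(W + \frac{1}{9} \cdot 13\right) = W \left(W + \frac{13}{9}\right) = W \left(\frac{13}{9} + W\right)$)
$\left(m{\left(-152 \right)} - 4165\right) + Z{\left(-35,h{\left(19,8 \right)} \right)} = \left(\frac{1}{9} \left(-152\right) \left(13 + 9 \left(-152\right)\right) - 4165\right) + \left(-8\right) 19 \cdot 8 \left(-2 - 35\right) = \left(\frac{1}{9} \left(-152\right) \left(13 - 1368\right) - 4165\right) - -44992 = \left(\frac{1}{9} \left(-152\right) \left(-1355\right) - 4165\right) + 44992 = \left(\frac{205960}{9} - 4165\right) + 44992 = \frac{168475}{9} + 44992 = \frac{573403}{9}$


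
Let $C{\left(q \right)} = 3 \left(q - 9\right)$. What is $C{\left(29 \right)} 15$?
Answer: $900$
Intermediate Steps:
$C{\left(q \right)} = -27 + 3 q$ ($C{\left(q \right)} = 3 \left(-9 + q\right) = -27 + 3 q$)
$C{\left(29 \right)} 15 = \left(-27 + 3 \cdot 29\right) 15 = \left(-27 + 87\right) 15 = 60 \cdot 15 = 900$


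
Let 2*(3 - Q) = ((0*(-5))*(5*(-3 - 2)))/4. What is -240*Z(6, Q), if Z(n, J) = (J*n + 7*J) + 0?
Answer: -9360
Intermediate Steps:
Q = 3 (Q = 3 - (0*(-5))*(5*(-3 - 2))/(2*4) = 3 - 0*(5*(-5))/(2*4) = 3 - 0*(-25)/(2*4) = 3 - 0/4 = 3 - ½*0 = 3 + 0 = 3)
Z(n, J) = 7*J + J*n (Z(n, J) = (7*J + J*n) + 0 = 7*J + J*n)
-240*Z(6, Q) = -720*(7 + 6) = -720*13 = -240*39 = -9360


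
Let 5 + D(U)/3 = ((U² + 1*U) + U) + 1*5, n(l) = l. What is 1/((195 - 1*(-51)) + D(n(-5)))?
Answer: 1/291 ≈ 0.0034364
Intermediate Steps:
D(U) = 3*U² + 6*U (D(U) = -15 + 3*(((U² + 1*U) + U) + 1*5) = -15 + 3*(((U² + U) + U) + 5) = -15 + 3*(((U + U²) + U) + 5) = -15 + 3*((U² + 2*U) + 5) = -15 + 3*(5 + U² + 2*U) = -15 + (15 + 3*U² + 6*U) = 3*U² + 6*U)
1/((195 - 1*(-51)) + D(n(-5))) = 1/((195 - 1*(-51)) + 3*(-5)*(2 - 5)) = 1/((195 + 51) + 3*(-5)*(-3)) = 1/(246 + 45) = 1/291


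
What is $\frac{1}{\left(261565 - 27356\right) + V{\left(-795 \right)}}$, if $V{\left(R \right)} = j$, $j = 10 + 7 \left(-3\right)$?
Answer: $\frac{1}{234198} \approx 4.2699 \cdot 10^{-6}$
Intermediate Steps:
$j = -11$ ($j = 10 - 21 = -11$)
$V{\left(R \right)} = -11$
$\frac{1}{\left(261565 - 27356\right) + V{\left(-795 \right)}} = \frac{1}{\left(261565 - 27356\right) - 11} = \frac{1}{234209 - 11} = \frac{1}{234198}$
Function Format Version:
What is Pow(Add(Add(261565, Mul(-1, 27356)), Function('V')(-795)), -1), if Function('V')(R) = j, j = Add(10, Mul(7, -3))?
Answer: Rational(1, 234198) ≈ 4.2699e-6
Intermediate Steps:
j = -11 (j = Add(10, -21) = -11)
Function('V')(R) = -11
Pow(Add(Add(261565, Mul(-1, 27356)), Function('V')(-795)), -1) = Pow(Add(Add(261565, Mul(-1, 27356)), -11), -1) = Pow(Add(Add(261565, -27356), -11), -1) = Pow(Add(234209, -11), -1) = Pow(234198, -1) = Rational(1, 234198)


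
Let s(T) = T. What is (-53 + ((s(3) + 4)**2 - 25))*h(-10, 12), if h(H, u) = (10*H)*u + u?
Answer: 34452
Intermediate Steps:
h(H, u) = u + 10*H*u (h(H, u) = 10*H*u + u = u + 10*H*u)
(-53 + ((s(3) + 4)**2 - 25))*h(-10, 12) = (-53 + ((3 + 4)**2 - 25))*(12*(1 + 10*(-10))) = (-53 + (7**2 - 25))*(12*(1 - 100)) = (-53 + (49 - 25))*(12*(-99)) = (-53 + 24)*(-1188) = -29*(-1188) = 34452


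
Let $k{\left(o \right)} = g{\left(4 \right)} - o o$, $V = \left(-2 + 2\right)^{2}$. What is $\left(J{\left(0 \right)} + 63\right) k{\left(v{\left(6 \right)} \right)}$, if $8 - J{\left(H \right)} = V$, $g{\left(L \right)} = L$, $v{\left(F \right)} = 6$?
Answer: $-2272$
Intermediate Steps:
$V = 0$ ($V = 0^{2} = 0$)
$J{\left(H \right)} = 8$ ($J{\left(H \right)} = 8 - 0 = 8 + 0 = 8$)
$k{\left(o \right)} = 4 - o^{2}$ ($k{\left(o \right)} = 4 - o o = 4 - o^{2}$)
$\left(J{\left(0 \right)} + 63\right) k{\left(v{\left(6 \right)} \right)} = \left(8 + 63\right) \left(4 - 6^{2}\right) = 71 \left(4 - 36\right) = 71 \left(-32\right) = -2272$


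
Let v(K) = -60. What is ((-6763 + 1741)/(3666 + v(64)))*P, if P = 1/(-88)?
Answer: 837/52888 ≈ 0.015826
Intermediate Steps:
P = -1/88 ≈ -0.011364
((-6763 + 1741)/(3666 + v(64)))*P = ((-6763 + 1741)/(3666 - 60))*(-1/88) = -5022/3606*(-1/88) = -5022*1/3606*(-1/88) = -837/601*(-1/88) = 837/52888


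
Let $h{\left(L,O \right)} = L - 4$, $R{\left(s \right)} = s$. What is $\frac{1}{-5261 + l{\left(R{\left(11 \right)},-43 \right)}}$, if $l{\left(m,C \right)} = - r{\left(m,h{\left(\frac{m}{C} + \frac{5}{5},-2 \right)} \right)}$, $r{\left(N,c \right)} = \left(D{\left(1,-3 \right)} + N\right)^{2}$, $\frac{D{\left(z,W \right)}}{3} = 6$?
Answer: $- \frac{1}{6102} \approx -0.00016388$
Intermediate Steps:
$D{\left(z,W \right)} = 18$ ($D{\left(z,W \right)} = 3 \cdot 6 = 18$)
$h{\left(L,O \right)} = -4 + L$
$r{\left(N,c \right)} = \left(18 + N\right)^{2}$
$l{\left(m,C \right)} = - \left(18 + m\right)^{2}$
$\frac{1}{-5261 + l{\left(R{\left(11 \right)},-43 \right)}} = \frac{1}{-5261 - \left(18 + 11\right)^{2}} = \frac{1}{-5261 - 29^{2}} = \frac{1}{-5261 - 841} = \frac{1}{-6102} = - \frac{1}{6102}$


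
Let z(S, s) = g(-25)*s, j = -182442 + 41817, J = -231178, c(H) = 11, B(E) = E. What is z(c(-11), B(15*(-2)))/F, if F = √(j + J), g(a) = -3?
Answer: -90*I*√371803/371803 ≈ -0.1476*I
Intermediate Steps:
j = -140625
z(S, s) = -3*s
F = I*√371803 (F = √(-140625 - 231178) = √(-371803) = I*√371803 ≈ 609.76*I)
z(c(-11), B(15*(-2)))/F = (-45*(-2))/((I*√371803)) = (-3*(-30))*(-I*√371803/371803) = 90*(-I*√371803/371803) = -90*I*√371803/371803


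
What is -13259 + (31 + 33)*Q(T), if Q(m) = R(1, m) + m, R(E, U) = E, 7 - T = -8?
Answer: -12235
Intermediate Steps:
T = 15 (T = 7 - 1*(-8) = 7 + 8 = 15)
Q(m) = 1 + m
-13259 + (31 + 33)*Q(T) = -13259 + (31 + 33)*(1 + 15) = -13259 + 64*16 = -13259 + 1024 = -12235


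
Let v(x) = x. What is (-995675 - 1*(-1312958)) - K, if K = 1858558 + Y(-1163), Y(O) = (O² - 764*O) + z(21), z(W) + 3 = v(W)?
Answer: -3782394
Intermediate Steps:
z(W) = -3 + W
Y(O) = 18 + O² - 764*O (Y(O) = (O² - 764*O) + (-3 + 21) = (O² - 764*O) + 18 = 18 + O² - 764*O)
K = 4099677 (K = 1858558 + (18 + (-1163)² - 764*(-1163)) = 1858558 + (18 + 1352569 + 888532) = 1858558 + 2241119 = 4099677)
(-995675 - 1*(-1312958)) - K = (-995675 - 1*(-1312958)) - 1*4099677 = (-995675 + 1312958) - 4099677 = 317283 - 4099677 = -3782394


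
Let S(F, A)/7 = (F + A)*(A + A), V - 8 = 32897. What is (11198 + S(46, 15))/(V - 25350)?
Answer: 24008/7555 ≈ 3.1778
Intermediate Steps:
V = 32905 (V = 8 + 32897 = 32905)
S(F, A) = 14*A*(A + F) (S(F, A) = 7*((F + A)*(A + A)) = 7*((A + F)*(2*A)) = 7*(2*A*(A + F)) = 14*A*(A + F))
(11198 + S(46, 15))/(V - 25350) = (11198 + 14*15*(15 + 46))/(32905 - 25350) = (11198 + 14*15*61)/7555 = (11198 + 12810)*(1/7555) = 24008*(1/7555) = 24008/7555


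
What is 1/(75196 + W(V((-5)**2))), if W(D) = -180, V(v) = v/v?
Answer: 1/75016 ≈ 1.3330e-5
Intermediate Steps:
V(v) = 1
1/(75196 + W(V((-5)**2))) = 1/(75196 - 180) = 1/75016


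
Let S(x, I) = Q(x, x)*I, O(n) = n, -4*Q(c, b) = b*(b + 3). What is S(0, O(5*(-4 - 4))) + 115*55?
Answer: 6325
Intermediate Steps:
Q(c, b) = -b*(3 + b)/4 (Q(c, b) = -b*(b + 3)/4 = -b*(3 + b)/4)
S(x, I) = -I*x*(3 + x)/4 (S(x, I) = (-x*(3 + x)/4)*I = -I*x*(3 + x)/4)
S(0, O(5*(-4 - 4))) + 115*55 = -¼*5*(-4 - 4)*0*(3 + 0) + 115*55 = -¼*5*(-8)*0*3 + 6325 = -¼*(-40)*0*3 + 6325 = 0 + 6325 = 6325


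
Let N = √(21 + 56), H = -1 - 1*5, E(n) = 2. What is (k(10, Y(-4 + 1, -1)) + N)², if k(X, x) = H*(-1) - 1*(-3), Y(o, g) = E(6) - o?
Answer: (9 + √77)² ≈ 315.95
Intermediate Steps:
H = -6 (H = -1 - 5 = -6)
Y(o, g) = 2 - o
k(X, x) = 9 (k(X, x) = -6*(-1) - 1*(-3) = 6 + 3 = 9)
N = √77 ≈ 8.7750
(k(10, Y(-4 + 1, -1)) + N)² = (9 + √77)²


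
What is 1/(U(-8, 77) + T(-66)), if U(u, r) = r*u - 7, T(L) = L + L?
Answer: -1/755 ≈ -0.0013245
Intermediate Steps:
T(L) = 2*L
U(u, r) = -7 + r*u
1/(U(-8, 77) + T(-66)) = 1/((-7 + 77*(-8)) + 2*(-66)) = 1/((-7 - 616) - 132) = 1/(-623 - 132) = 1/(-755) = -1/755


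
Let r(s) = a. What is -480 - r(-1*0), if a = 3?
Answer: -483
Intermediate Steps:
r(s) = 3
-480 - r(-1*0) = -480 - 1*3 = -480 - 3 = -483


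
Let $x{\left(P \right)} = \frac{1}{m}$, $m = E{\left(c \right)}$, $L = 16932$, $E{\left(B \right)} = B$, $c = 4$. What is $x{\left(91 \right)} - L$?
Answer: $- \frac{67727}{4} \approx -16932.0$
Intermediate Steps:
$m = 4$
$x{\left(P \right)} = \frac{1}{4}$
$x{\left(91 \right)} - L = \frac{1}{4} - 16932 = - \frac{67727}{4}$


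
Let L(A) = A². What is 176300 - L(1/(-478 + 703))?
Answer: 8925187499/50625 ≈ 1.7630e+5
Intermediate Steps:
176300 - L(1/(-478 + 703)) = 176300 - (1/(-478 + 703))² = 176300 - (1/225)² = 176300 - 1*1/50625 = 176300 - 1/50625 = 8925187499/50625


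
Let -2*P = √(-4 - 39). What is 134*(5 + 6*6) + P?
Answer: 5494 - I*√43/2 ≈ 5494.0 - 3.2787*I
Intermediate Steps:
P = -I*√43/2 (P = -√(-4 - 39)/2 = -I*√43/2 ≈ -3.2787*I)
134*(5 + 6*6) + P = 134*(5 + 6*6) - I*√43/2 = 134*(5 + 36) - I*√43/2 = 134*41 - I*√43/2 = 5494 - I*√43/2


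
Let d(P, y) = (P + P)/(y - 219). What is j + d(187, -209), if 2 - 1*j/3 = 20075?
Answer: -12887053/214 ≈ -60220.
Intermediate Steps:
j = -60219 (j = 6 - 3*20075 = 6 - 60225 = -60219)
d(P, y) = 2*P/(-219 + y) (d(P, y) = (2*P)/(-219 + y) = 2*P/(-219 + y))
j + d(187, -209) = -60219 + 2*187/(-219 - 209) = -60219 + 2*187/(-428) = -60219 + 2*187*(-1/428) = -60219 - 187/214 = -12887053/214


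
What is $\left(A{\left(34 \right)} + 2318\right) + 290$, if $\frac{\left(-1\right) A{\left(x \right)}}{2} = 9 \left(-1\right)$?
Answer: $2626$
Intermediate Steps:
$A{\left(x \right)} = 18$ ($A{\left(x \right)} = - 2 \cdot 9 \left(-1\right) = \left(-2\right) \left(-9\right) = 18$)
$\left(A{\left(34 \right)} + 2318\right) + 290 = \left(18 + 2318\right) + 290 = 2336 + 290 = 2626$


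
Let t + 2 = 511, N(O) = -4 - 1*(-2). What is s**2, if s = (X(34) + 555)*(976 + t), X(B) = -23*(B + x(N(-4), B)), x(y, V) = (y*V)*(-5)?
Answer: 142797600542025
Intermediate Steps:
N(O) = -2 (N(O) = -4 + 2 = -2)
x(y, V) = -5*V*y (x(y, V) = (V*y)*(-5) = -5*V*y)
t = 509 (t = -2 + 511 = 509)
X(B) = -253*B (X(B) = -23*(B - 5*B*(-2)) = -23*(B + 10*B) = -253*B)
s = -11949795 (s = (-253*34 + 555)*(976 + 509) = (-8602 + 555)*1485 = -8047*1485 = -11949795)
s**2 = (-11949795)**2 = 142797600542025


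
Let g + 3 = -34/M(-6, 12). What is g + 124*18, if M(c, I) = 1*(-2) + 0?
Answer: 2246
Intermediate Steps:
M(c, I) = -2 (M(c, I) = -2 + 0 = -2)
g = 14 (g = -3 - 34/(-2) = -3 - 34*(-1/2) = -3 + 17 = 14)
g + 124*18 = 14 + 124*18 = 14 + 2232 = 2246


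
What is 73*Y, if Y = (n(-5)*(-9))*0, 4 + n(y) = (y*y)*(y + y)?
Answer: 0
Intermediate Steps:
n(y) = -4 + 2*y³ (n(y) = -4 + (y*y)*(y + y) = -4 + y²*(2*y) = -4 + 2*y³)
Y = 0 (Y = ((-4 + 2*(-5)³)*(-9))*0 = ((-4 + 2*(-125))*(-9))*0 = ((-4 - 250)*(-9))*0 = -254*(-9)*0 = 2286*0 = 0)
73*Y = 73*0 = 0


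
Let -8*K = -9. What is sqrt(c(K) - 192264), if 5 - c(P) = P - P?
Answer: I*sqrt(192259) ≈ 438.47*I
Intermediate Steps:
K = 9/8 (K = -1/8*(-9) = 9/8 ≈ 1.1250)
c(P) = 5 (c(P) = 5 - (P - P) = 5 - 1*0 = 5 + 0 = 5)
sqrt(c(K) - 192264) = sqrt(5 - 192264) = sqrt(-192259) = I*sqrt(192259)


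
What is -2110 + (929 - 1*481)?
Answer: -1662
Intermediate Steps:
-2110 + (929 - 1*481) = -2110 + (929 - 481) = -2110 + 448 = -1662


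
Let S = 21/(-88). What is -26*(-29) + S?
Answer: 66331/88 ≈ 753.76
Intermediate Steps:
S = -21/88 (S = 21*(-1/88) = -21/88 ≈ -0.23864)
-26*(-29) + S = -26*(-29) - 21/88 = 754 - 21/88 = 66331/88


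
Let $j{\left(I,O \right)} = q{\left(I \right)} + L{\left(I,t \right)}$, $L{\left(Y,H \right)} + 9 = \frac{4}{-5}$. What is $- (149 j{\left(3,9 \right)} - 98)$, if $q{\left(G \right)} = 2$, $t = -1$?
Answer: $\frac{6301}{5} \approx 1260.2$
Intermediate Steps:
$L{\left(Y,H \right)} = - \frac{49}{5}$ ($L{\left(Y,H \right)} = -9 + \frac{4}{-5} = -9 + 4 \left(- \frac{1}{5}\right) = -9 - \frac{4}{5} = - \frac{49}{5}$)
$j{\left(I,O \right)} = - \frac{39}{5}$ ($j{\left(I,O \right)} = 2 - \frac{49}{5} = - \frac{39}{5}$)
$- (149 j{\left(3,9 \right)} - 98) = - (149 \left(- \frac{39}{5}\right) - 98) = - (- \frac{5811}{5} - 98) = \left(-1\right) \left(- \frac{6301}{5}\right) = \frac{6301}{5}$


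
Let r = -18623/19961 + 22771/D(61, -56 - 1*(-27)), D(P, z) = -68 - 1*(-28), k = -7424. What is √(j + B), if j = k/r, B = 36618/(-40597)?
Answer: √4139650078316340053015308894/18482874320047 ≈ 3.4811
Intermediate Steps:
D(P, z) = -40 (D(P, z) = -68 + 28 = -40)
B = -36618/40597 (B = 36618*(-1/40597) = -36618/40597 ≈ -0.90199)
r = -455276851/798440 (r = -18623/19961 + 22771/(-40) = -18623*1/19961 + 22771*(-1/40) = -18623/19961 - 22771/40 = -455276851/798440 ≈ -570.21)
j = 5927618560/455276851 (j = -7424/(-455276851/798440) = -7424*(-798440/455276851) = 5927618560/455276851 ≈ 13.020)
√(j + B) = √(5927618560/455276851 - 36618/40597) = √(223972202950402/18482874320047) = √4139650078316340053015308894/18482874320047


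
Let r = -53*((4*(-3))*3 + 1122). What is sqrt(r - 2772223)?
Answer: I*sqrt(2829781) ≈ 1682.2*I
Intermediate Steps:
r = -57558 (r = -53*(-12*3 + 1122) = -53*(-36 + 1122) = -53*1086 = -57558)
sqrt(r - 2772223) = sqrt(-57558 - 2772223) = sqrt(-2829781) = I*sqrt(2829781)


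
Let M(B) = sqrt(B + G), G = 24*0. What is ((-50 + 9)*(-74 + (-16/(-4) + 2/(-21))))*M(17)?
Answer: 60352*sqrt(17)/21 ≈ 11849.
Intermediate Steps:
G = 0
M(B) = sqrt(B) (M(B) = sqrt(B + 0) = sqrt(B))
((-50 + 9)*(-74 + (-16/(-4) + 2/(-21))))*M(17) = ((-50 + 9)*(-74 + (-16/(-4) + 2/(-21))))*sqrt(17) = (-41*(-74 + (-16*(-1/4) + 2*(-1/21))))*sqrt(17) = (-41*(-74 + (4 - 2/21)))*sqrt(17) = (-41*(-74 + 82/21))*sqrt(17) = (-41*(-1472/21))*sqrt(17) = 60352*sqrt(17)/21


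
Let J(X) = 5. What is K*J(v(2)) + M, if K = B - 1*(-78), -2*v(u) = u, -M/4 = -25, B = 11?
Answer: 545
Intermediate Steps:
M = 100 (M = -4*(-25) = 100)
v(u) = -u/2
K = 89 (K = 11 - 1*(-78) = 11 + 78 = 89)
K*J(v(2)) + M = 89*5 + 100 = 445 + 100 = 545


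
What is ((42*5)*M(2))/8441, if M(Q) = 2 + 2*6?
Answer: 2940/8441 ≈ 0.34830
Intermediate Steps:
M(Q) = 14 (M(Q) = 2 + 12 = 14)
((42*5)*M(2))/8441 = ((42*5)*14)/8441 = (210*14)*(1/8441) = 2940*(1/8441) = 2940/8441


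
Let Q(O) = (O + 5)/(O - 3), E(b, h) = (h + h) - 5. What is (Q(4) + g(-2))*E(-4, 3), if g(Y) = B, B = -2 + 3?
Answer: 10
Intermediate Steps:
E(b, h) = -5 + 2*h (E(b, h) = 2*h - 5 = -5 + 2*h)
B = 1
g(Y) = 1
Q(O) = (5 + O)/(-3 + O)
(Q(4) + g(-2))*E(-4, 3) = ((5 + 4)/(-3 + 4) + 1)*(-5 + 2*3) = (9/1 + 1)*(-5 + 6) = (1*9 + 1)*1 = (9 + 1)*1 = 10*1 = 10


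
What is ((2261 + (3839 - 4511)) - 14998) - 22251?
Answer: -35660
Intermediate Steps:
((2261 + (3839 - 4511)) - 14998) - 22251 = ((2261 - 672) - 14998) - 22251 = (1589 - 14998) - 22251 = -13409 - 22251 = -35660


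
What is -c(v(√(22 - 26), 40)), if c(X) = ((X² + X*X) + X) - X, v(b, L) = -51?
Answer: -5202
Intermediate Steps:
c(X) = 2*X² (c(X) = ((X² + X²) + X) - X = (2*X² + X) - X = (X + 2*X²) - X = 2*X²)
-c(v(√(22 - 26), 40)) = -2*(-51)² = -2*2601 = -1*5202 = -5202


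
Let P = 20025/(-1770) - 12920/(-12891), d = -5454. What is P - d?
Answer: 8280601727/1521138 ≈ 5443.7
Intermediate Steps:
P = -15684925/1521138 (P = 20025*(-1/1770) - 12920*(-1/12891) = -1335/118 + 12920/12891 = -15684925/1521138 ≈ -10.311)
P - d = -15684925/1521138 - 1*(-5454) = -15684925/1521138 + 5454 = 8280601727/1521138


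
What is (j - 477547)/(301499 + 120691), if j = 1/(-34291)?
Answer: -8187782089/7238658645 ≈ -1.1311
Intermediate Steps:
j = -1/34291 ≈ -2.9162e-5
(j - 477547)/(301499 + 120691) = (-1/34291 - 477547)/(301499 + 120691) = -16375564178/34291/422190 = -16375564178/34291*1/422190 = -8187782089/7238658645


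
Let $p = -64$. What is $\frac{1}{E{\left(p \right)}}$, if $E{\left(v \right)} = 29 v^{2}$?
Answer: $\frac{1}{118784} \approx 8.4186 \cdot 10^{-6}$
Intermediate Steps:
$\frac{1}{E{\left(p \right)}} = \frac{1}{29 \left(-64\right)^{2}} = \frac{1}{29 \cdot 4096} = \frac{1}{118784}$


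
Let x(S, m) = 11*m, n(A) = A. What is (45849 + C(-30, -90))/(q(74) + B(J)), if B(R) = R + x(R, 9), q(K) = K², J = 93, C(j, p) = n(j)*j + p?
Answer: 46659/5668 ≈ 8.2320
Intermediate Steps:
C(j, p) = p + j² (C(j, p) = j*j + p = j² + p = p + j²)
B(R) = 99 + R (B(R) = R + 11*9 = R + 99 = 99 + R)
(45849 + C(-30, -90))/(q(74) + B(J)) = (45849 + (-90 + (-30)²))/(74² + (99 + 93)) = (45849 + (-90 + 900))/(5476 + 192) = (45849 + 810)/5668 = 46659*(1/5668) = 46659/5668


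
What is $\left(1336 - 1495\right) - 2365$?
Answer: $-2524$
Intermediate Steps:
$\left(1336 - 1495\right) - 2365 = -159 - 2365 = -2524$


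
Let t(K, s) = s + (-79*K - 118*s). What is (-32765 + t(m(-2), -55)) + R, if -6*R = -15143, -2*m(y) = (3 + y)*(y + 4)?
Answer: -142363/6 ≈ -23727.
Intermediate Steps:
m(y) = -(3 + y)*(4 + y)/2 (m(y) = -(3 + y)*(y + 4)/2 = -(3 + y)*(4 + y)/2)
t(K, s) = -117*s - 79*K (t(K, s) = s + (-118*s - 79*K) = -117*s - 79*K)
R = 15143/6 (R = -⅙*(-15143) = 15143/6 ≈ 2523.8)
(-32765 + t(m(-2), -55)) + R = (-32765 + (-117*(-55) - 79*(-6 - 7/2*(-2) - ½*(-2)²))) + 15143/6 = (-32765 + (6435 - 79*(-6 + 7 - ½*4))) + 15143/6 = (-32765 + (6435 - 79*(-6 + 7 - 2))) + 15143/6 = (-32765 + (6435 - 79*(-1))) + 15143/6 = (-32765 + (6435 + 79)) + 15143/6 = (-32765 + 6514) + 15143/6 = -26251 + 15143/6 = -142363/6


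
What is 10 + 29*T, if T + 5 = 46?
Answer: 1199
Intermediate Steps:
T = 41 (T = -5 + 46 = 41)
10 + 29*T = 10 + 29*41 = 10 + 1189 = 1199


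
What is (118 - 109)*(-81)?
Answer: -729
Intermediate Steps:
(118 - 109)*(-81) = 9*(-81) = -729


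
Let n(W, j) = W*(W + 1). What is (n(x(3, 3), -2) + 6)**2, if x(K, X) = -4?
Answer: 324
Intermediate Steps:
n(W, j) = W*(1 + W)
(n(x(3, 3), -2) + 6)**2 = (-4*(1 - 4) + 6)**2 = (-4*(-3) + 6)**2 = (12 + 6)**2 = 18**2 = 324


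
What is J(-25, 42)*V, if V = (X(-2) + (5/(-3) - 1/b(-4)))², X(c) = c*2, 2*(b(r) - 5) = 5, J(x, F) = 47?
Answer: 39527/25 ≈ 1581.1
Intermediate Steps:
b(r) = 15/2 (b(r) = 5 + (½)*5 = 5 + 5/2 = 15/2)
X(c) = 2*c
V = 841/25 (V = (2*(-2) + (5/(-3) - 1/15/2))² = (-4 + (5*(-⅓) - 1*2/15))² = (-4 + (-5/3 - 2/15))² = (-4 - 9/5)² = (-29/5)² = 841/25 ≈ 33.640)
J(-25, 42)*V = 47*(841/25) = 39527/25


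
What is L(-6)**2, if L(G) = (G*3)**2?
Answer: 104976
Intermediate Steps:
L(G) = 9*G**2 (L(G) = (3*G)**2 = 9*G**2)
L(-6)**2 = (9*(-6)**2)**2 = (9*36)**2 = 324**2 = 104976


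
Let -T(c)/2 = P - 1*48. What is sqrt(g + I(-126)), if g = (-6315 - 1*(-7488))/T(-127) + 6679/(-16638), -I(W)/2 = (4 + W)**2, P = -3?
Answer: I*sqrt(2059349008497)/8319 ≈ 172.5*I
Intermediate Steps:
I(W) = -2*(4 + W)**2
T(c) = 102 (T(c) = -2*(-3 - 1*48) = -2*(-3 - 48) = -2*(-51) = 102)
g = 92329/8319 (g = (-6315 - 1*(-7488))/102 + 6679/(-16638) = (-6315 + 7488)*(1/102) + 6679*(-1/16638) = 1173*(1/102) - 6679/16638 = 23/2 - 6679/16638 = 92329/8319 ≈ 11.099)
sqrt(g + I(-126)) = sqrt(92329/8319 - 2*(4 - 126)**2) = sqrt(92329/8319 - 2*(-122)**2) = sqrt(92329/8319 - 2*14884) = sqrt(92329/8319 - 29768) = sqrt(-247547663/8319) = I*sqrt(2059349008497)/8319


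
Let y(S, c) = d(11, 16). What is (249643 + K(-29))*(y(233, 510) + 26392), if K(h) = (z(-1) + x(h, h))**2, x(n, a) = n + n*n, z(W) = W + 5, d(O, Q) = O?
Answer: 24171920097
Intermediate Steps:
z(W) = 5 + W
y(S, c) = 11
x(n, a) = n + n**2
K(h) = (4 + h*(1 + h))**2 (K(h) = ((5 - 1) + h*(1 + h))**2 = (4 + h*(1 + h))**2)
(249643 + K(-29))*(y(233, 510) + 26392) = (249643 + (4 - 29*(1 - 29))**2)*(11 + 26392) = (249643 + (4 - 29*(-28))**2)*26403 = (249643 + (4 + 812)**2)*26403 = (249643 + 816**2)*26403 = (249643 + 665856)*26403 = 915499*26403 = 24171920097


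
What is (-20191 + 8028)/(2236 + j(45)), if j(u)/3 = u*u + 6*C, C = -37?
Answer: -12163/7645 ≈ -1.5910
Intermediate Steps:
j(u) = -666 + 3*u² (j(u) = 3*(u*u + 6*(-37)) = 3*(u² - 222) = 3*(-222 + u²) = -666 + 3*u²)
(-20191 + 8028)/(2236 + j(45)) = (-20191 + 8028)/(2236 + (-666 + 3*45²)) = -12163/(2236 + (-666 + 3*2025)) = -12163/(2236 + (-666 + 6075)) = -12163/(2236 + 5409) = -12163/7645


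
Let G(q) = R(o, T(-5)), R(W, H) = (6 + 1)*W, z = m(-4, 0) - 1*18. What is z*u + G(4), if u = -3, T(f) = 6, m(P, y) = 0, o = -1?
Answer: 47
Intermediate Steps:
z = -18 (z = 0 - 1*18 = 0 - 18 = -18)
R(W, H) = 7*W
G(q) = -7 (G(q) = 7*(-1) = -7)
z*u + G(4) = -18*(-3) - 7 = 54 - 7 = 47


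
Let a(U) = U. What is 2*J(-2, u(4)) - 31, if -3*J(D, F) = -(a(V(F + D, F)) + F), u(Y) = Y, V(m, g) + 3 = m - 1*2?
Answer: -91/3 ≈ -30.333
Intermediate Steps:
V(m, g) = -5 + m (V(m, g) = -3 + (m - 1*2) = -3 + (m - 2) = -3 + (-2 + m) = -5 + m)
J(D, F) = -5/3 + D/3 + 2*F/3 (J(D, F) = -(-1)*((-5 + (F + D)) + F)/3 = -(-1)*((-5 + (D + F)) + F)/3 = -(-1)*((-5 + D + F) + F)/3 = -(-1)*(-5 + D + 2*F)/3 = -(5 - D - 2*F)/3 = -5/3 + D/3 + 2*F/3)
2*J(-2, u(4)) - 31 = 2*(-5/3 + (⅓)*(-2) + (⅔)*4) - 31 = 2*(-5/3 - ⅔ + 8/3) - 31 = 2*(⅓) - 31 = ⅔ - 31 = -91/3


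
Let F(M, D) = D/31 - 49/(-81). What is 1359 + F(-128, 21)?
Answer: 3415669/2511 ≈ 1360.3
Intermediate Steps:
F(M, D) = 49/81 + D/31 (F(M, D) = D*(1/31) - 49*(-1/81) = D/31 + 49/81 = 49/81 + D/31)
1359 + F(-128, 21) = 1359 + (49/81 + (1/31)*21) = 1359 + (49/81 + 21/31) = 1359 + 3220/2511 = 3415669/2511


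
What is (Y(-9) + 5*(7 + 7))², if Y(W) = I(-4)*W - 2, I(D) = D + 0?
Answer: 10816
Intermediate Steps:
I(D) = D
Y(W) = -2 - 4*W (Y(W) = -4*W - 2 = -2 - 4*W)
(Y(-9) + 5*(7 + 7))² = ((-2 - 4*(-9)) + 5*(7 + 7))² = ((-2 + 36) + 5*14)² = (34 + 70)² = 104² = 10816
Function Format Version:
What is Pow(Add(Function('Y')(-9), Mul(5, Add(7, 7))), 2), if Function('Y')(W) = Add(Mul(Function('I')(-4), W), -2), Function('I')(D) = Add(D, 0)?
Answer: 10816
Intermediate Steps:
Function('I')(D) = D
Function('Y')(W) = Add(-2, Mul(-4, W)) (Function('Y')(W) = Add(Mul(-4, W), -2) = Add(-2, Mul(-4, W)))
Pow(Add(Function('Y')(-9), Mul(5, Add(7, 7))), 2) = Pow(Add(Add(-2, Mul(-4, -9)), Mul(5, Add(7, 7))), 2) = Pow(Add(Add(-2, 36), Mul(5, 14)), 2) = Pow(Add(34, 70), 2) = Pow(104, 2) = 10816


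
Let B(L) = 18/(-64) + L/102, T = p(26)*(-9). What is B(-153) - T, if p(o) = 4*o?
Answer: 29895/32 ≈ 934.22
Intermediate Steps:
T = -936 (T = (4*26)*(-9) = 104*(-9) = -936)
B(L) = -9/32 + L/102 (B(L) = 18*(-1/64) + L*(1/102) = -9/32 + L/102)
B(-153) - T = (-9/32 + (1/102)*(-153)) - 1*(-936) = (-9/32 - 3/2) + 936 = -57/32 + 936 = 29895/32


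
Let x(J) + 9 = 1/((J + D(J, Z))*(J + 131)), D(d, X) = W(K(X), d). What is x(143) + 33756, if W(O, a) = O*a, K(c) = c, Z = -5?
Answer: 5289099815/156728 ≈ 33747.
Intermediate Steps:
D(d, X) = X*d
x(J) = -9 - 1/(4*J*(131 + J)) (x(J) = -9 + 1/((J - 5*J)*(J + 131)) = -9 + 1/((-4*J)*(131 + J)) = -9 + 1/(-4*J*(131 + J)) = -9 - 1/(4*J*(131 + J)))
x(143) + 33756 = (1/4)*(1 + 36*143**2 + 4716*143)/(143*(-131 - 1*143)) + 33756 = (1/4)*(1/143)*(1 + 36*20449 + 674388)/(-131 - 143) + 33756 = (1/4)*(1/143)*(1 + 736164 + 674388)/(-274) + 33756 = (1/4)*(1/143)*(-1/274)*1410553 + 33756 = -1410553/156728 + 33756 = 5289099815/156728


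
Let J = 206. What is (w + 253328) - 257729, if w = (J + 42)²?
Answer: 57103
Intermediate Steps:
w = 61504 (w = (206 + 42)² = 248² = 61504)
(w + 253328) - 257729 = (61504 + 253328) - 257729 = 314832 - 257729 = 57103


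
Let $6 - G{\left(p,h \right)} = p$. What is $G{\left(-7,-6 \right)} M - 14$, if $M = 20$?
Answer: $246$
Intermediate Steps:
$G{\left(p,h \right)} = 6 - p$
$G{\left(-7,-6 \right)} M - 14 = \left(6 - -7\right) 20 - 14 = \left(6 + 7\right) 20 - 14 = 13 \cdot 20 - 14 = 260 - 14 = 246$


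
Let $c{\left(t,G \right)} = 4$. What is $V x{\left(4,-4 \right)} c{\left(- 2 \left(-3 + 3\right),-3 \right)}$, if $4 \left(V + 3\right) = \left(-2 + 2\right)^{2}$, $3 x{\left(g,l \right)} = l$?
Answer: $16$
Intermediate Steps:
$x{\left(g,l \right)} = \frac{l}{3}$
$V = -3$ ($V = -3 + \frac{\left(-2 + 2\right)^{2}}{4} = -3 + \frac{0^{2}}{4} = -3 + \frac{1}{4} \cdot 0 = -3 + 0 = -3$)
$V x{\left(4,-4 \right)} c{\left(- 2 \left(-3 + 3\right),-3 \right)} = - 3 \cdot \frac{1}{3} \left(-4\right) 4 = - 3 \left(\left(- \frac{4}{3}\right) 4\right) = \left(-3\right) \left(- \frac{16}{3}\right) = 16$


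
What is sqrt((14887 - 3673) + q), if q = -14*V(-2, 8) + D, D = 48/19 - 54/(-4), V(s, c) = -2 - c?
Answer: sqrt(16418318)/38 ≈ 106.63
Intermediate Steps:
D = 609/38 (D = 48*(1/19) - 54*(-1/4) = 48/19 + 27/2 = 609/38 ≈ 16.026)
q = 5929/38 (q = -14*(-2 - 1*8) + 609/38 = -14*(-2 - 8) + 609/38 = -14*(-10) + 609/38 = 140 + 609/38 = 5929/38 ≈ 156.03)
sqrt((14887 - 3673) + q) = sqrt((14887 - 3673) + 5929/38) = sqrt(11214 + 5929/38) = sqrt(432061/38) = sqrt(16418318)/38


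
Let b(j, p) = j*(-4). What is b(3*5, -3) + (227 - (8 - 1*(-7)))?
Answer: 152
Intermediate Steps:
b(j, p) = -4*j
b(3*5, -3) + (227 - (8 - 1*(-7))) = -12*5 + (227 - (8 - 1*(-7))) = -4*15 + (227 - (8 + 7)) = -60 + (227 - 1*15) = -60 + (227 - 15) = -60 + 212 = 152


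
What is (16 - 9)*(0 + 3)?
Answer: 21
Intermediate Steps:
(16 - 9)*(0 + 3) = 7*3 = 21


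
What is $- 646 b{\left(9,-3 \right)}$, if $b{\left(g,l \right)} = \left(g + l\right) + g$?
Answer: $-9690$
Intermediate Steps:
$b{\left(g,l \right)} = l + 2 g$
$- 646 b{\left(9,-3 \right)} = - 646 \left(-3 + 2 \cdot 9\right) = - 646 \left(-3 + 18\right) = \left(-646\right) 15 = -9690$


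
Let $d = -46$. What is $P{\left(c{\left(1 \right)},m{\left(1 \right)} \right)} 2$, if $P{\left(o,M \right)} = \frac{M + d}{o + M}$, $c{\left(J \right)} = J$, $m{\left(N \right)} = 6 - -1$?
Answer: $- \frac{39}{4} \approx -9.75$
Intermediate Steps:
$m{\left(N \right)} = 7$ ($m{\left(N \right)} = 6 + 1 = 7$)
$P{\left(o,M \right)} = \frac{-46 + M}{M + o}$ ($P{\left(o,M \right)} = \frac{M - 46}{o + M} = \frac{-46 + M}{M + o}$)
$P{\left(c{\left(1 \right)},m{\left(1 \right)} \right)} 2 = \frac{-46 + 7}{7 + 1} \cdot 2 = \frac{1}{8} \left(-39\right) 2 = \left(- \frac{39}{8}\right) 2 = - \frac{39}{4}$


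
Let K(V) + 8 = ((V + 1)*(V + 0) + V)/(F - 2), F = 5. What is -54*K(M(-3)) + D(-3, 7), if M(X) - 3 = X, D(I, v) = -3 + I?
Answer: 426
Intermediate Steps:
M(X) = 3 + X
K(V) = -8 + V/3 + V*(1 + V)/3 (K(V) = -8 + ((V + 1)*(V + 0) + V)/(5 - 2) = -8 + ((1 + V)*V + V)/3 = -8 + (V*(1 + V) + V)*(1/3) = -8 + (V + V*(1 + V))*(1/3) = -8 + (V/3 + V*(1 + V)/3) = -8 + V/3 + V*(1 + V)/3)
-54*K(M(-3)) + D(-3, 7) = -54*(-8 + (3 - 3)**2/3 + 2*(3 - 3)/3) + (-3 - 3) = -54*(-8 + (1/3)*0**2 + (2/3)*0) - 6 = -54*(-8 + (1/3)*0 + 0) - 6 = -54*(-8 + 0 + 0) - 6 = -54*(-8) - 6 = 432 - 6 = 426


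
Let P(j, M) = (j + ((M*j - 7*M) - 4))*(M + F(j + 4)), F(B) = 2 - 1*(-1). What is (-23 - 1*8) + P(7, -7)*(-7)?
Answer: 53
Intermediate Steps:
F(B) = 3 (F(B) = 2 + 1 = 3)
P(j, M) = (3 + M)*(-4 + j - 7*M + M*j) (P(j, M) = (j + ((M*j - 7*M) - 4))*(M + 3) = (j + ((-7*M + M*j) - 4))*(3 + M) = (j + (-4 - 7*M + M*j))*(3 + M) = (-4 + j - 7*M + M*j)*(3 + M) = (3 + M)*(-4 + j - 7*M + M*j))
(-23 - 1*8) + P(7, -7)*(-7) = (-23 - 1*8) + (-12 - 25*(-7) - 7*(-7)² + 3*7 + 7*(-7)² + 4*(-7)*7)*(-7) = (-23 - 8) + (-12 + 175 - 7*49 + 21 + 7*49 - 196)*(-7) = -31 + (-12 + 175 - 343 + 21 + 343 - 196)*(-7) = -31 - 12*(-7) = -31 + 84 = 53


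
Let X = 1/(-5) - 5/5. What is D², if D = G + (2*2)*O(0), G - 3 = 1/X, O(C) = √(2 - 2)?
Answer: 169/36 ≈ 4.6944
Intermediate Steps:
X = -6/5 (X = 1*(-⅕) - 5*⅕ = -⅕ - 1 = -6/5 ≈ -1.2000)
O(C) = 0 (O(C) = √0 = 0)
G = 13/6 (G = 3 + 1/(-6/5) = 3 - ⅚ = 13/6 ≈ 2.1667)
D = 13/6 (D = 13/6 + (2*2)*0 = 13/6 + 4*0 = 13/6 + 0 = 13/6 ≈ 2.1667)
D² = (13/6)² = 169/36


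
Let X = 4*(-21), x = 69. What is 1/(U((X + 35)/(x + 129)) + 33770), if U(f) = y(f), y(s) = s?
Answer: 198/6686411 ≈ 2.9612e-5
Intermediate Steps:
X = -84
U(f) = f
1/(U((X + 35)/(x + 129)) + 33770) = 1/((-84 + 35)/(69 + 129) + 33770) = 1/(-49/198 + 33770) = 1/(6686411/198) = 198/6686411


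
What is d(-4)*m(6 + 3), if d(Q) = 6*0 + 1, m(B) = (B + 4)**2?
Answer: 169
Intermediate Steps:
m(B) = (4 + B)**2
d(Q) = 1 (d(Q) = 0 + 1 = 1)
d(-4)*m(6 + 3) = 1*(4 + (6 + 3))**2 = 1*(4 + 9)**2 = 1*13**2 = 1*169 = 169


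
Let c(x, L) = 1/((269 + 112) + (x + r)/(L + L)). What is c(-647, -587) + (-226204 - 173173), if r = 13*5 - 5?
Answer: -304724649/763 ≈ -3.9938e+5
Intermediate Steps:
r = 60 (r = 65 - 5 = 60)
c(x, L) = 1/(381 + (60 + x)/(2*L)) (c(x, L) = 1/((269 + 112) + (x + 60)/(L + L)) = 1/(381 + (60 + x)/((2*L))) = 1/(381 + (60 + x)*(1/(2*L))) = 1/(381 + (60 + x)/(2*L)))
c(-647, -587) + (-226204 - 173173) = 2*(-587)/(60 - 647 + 762*(-587)) + (-226204 - 173173) = 2*(-587)/(60 - 647 - 447294) - 399377 = 2*(-587)/(-447881) - 399377 = 2*(-587)*(-1/447881) - 399377 = 2/763 - 399377 = -304724649/763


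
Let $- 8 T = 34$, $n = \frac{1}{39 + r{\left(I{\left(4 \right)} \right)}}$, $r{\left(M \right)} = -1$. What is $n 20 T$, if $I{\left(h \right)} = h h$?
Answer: $- \frac{85}{38} \approx -2.2368$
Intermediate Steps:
$I{\left(h \right)} = h^{2}$
$n = \frac{1}{38}$ ($n = \frac{1}{39 - 1} = \frac{1}{38} \approx 0.026316$)
$T = - \frac{17}{4}$ ($T = \left(- \frac{1}{8}\right) 34 = - \frac{17}{4} \approx -4.25$)
$n 20 T = \frac{1}{38} \cdot 20 \left(- \frac{17}{4}\right) = \frac{10}{19} \left(- \frac{17}{4}\right) = - \frac{85}{38}$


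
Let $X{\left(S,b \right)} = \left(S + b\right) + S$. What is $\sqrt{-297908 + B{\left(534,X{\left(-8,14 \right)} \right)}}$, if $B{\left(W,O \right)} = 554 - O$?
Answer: $2 i \sqrt{74338} \approx 545.3 i$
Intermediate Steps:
$X{\left(S,b \right)} = b + 2 S$
$\sqrt{-297908 + B{\left(534,X{\left(-8,14 \right)} \right)}} = \sqrt{-297908 + \left(554 - \left(14 + 2 \left(-8\right)\right)\right)} = \sqrt{-297908 + \left(554 - \left(14 - 16\right)\right)} = \sqrt{-297908 + \left(554 - -2\right)} = \sqrt{-297908 + \left(554 + 2\right)} = \sqrt{-297908 + 556} = \sqrt{-297352} = 2 i \sqrt{74338}$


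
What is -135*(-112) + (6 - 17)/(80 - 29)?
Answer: 771109/51 ≈ 15120.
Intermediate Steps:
-135*(-112) + (6 - 17)/(80 - 29) = 15120 - 11/51 = 771109/51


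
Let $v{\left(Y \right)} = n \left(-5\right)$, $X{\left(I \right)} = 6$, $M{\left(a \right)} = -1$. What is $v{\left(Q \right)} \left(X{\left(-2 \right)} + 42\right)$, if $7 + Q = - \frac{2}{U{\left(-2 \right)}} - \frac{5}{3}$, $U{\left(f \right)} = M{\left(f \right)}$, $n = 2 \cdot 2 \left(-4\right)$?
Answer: $3840$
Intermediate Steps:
$n = -16$ ($n = 4 \left(-4\right) = -16$)
$U{\left(f \right)} = -1$
$Q = - \frac{20}{3}$ ($Q = -7 - \left(-2 + \frac{5}{3}\right) = -7 - - \frac{1}{3} = -7 + \left(2 - \frac{5}{3}\right) = -7 + \frac{1}{3} = - \frac{20}{3} \approx -6.6667$)
$v{\left(Y \right)} = 80$ ($v{\left(Y \right)} = \left(-16\right) \left(-5\right) = 80$)
$v{\left(Q \right)} \left(X{\left(-2 \right)} + 42\right) = 80 \left(6 + 42\right) = 80 \cdot 48 = 3840$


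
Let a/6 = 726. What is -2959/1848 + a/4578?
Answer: -11897/18312 ≈ -0.64968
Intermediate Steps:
a = 4356 (a = 6*726 = 4356)
-2959/1848 + a/4578 = -2959/1848 + 4356/4578 = -2959*1/1848 + 4356*(1/4578) = -269/168 + 726/763 = -11897/18312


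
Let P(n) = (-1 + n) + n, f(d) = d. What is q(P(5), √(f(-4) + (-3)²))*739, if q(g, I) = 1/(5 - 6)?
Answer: -739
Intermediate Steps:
P(n) = -1 + 2*n
q(g, I) = -1 (q(g, I) = 1/(-1) = -1)
q(P(5), √(f(-4) + (-3)²))*739 = -1*739 = -739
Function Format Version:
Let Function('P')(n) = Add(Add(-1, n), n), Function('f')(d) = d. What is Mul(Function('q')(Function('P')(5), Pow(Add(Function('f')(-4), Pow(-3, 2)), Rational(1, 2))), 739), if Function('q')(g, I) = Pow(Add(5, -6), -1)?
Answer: -739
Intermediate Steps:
Function('P')(n) = Add(-1, Mul(2, n))
Function('q')(g, I) = -1 (Function('q')(g, I) = Pow(-1, -1) = -1)
Mul(Function('q')(Function('P')(5), Pow(Add(Function('f')(-4), Pow(-3, 2)), Rational(1, 2))), 739) = Mul(-1, 739) = -739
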